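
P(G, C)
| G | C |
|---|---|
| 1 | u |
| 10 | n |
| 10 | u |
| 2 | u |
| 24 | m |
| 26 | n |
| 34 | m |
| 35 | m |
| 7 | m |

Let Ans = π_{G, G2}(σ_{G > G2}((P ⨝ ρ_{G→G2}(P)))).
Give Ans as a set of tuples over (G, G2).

{(10, 1), (10, 2), (2, 1), (24, 7), (26, 10), (34, 24), (34, 7), (35, 24), (35, 34), (35, 7)}

ρ[G→G2]: schema becomes (G2, C); tuples unchanged.
P ⋈ ρ_{G→G2}(P) (natural join on C): {(1, u, 1), (1, u, 10), (1, u, 2), (10, n, 10), (10, n, 26), (10, u, 1), (10, u, 10), (10, u, 2), (2, u, 1), (2, u, 10), (2, u, 2), (24, m, 24), (24, m, 34), (24, m, 35), (24, m, 7), (26, n, 10), (26, n, 26), (34, m, 24), (34, m, 34), (34, m, 35), (34, m, 7), (35, m, 24), (35, m, 34), (35, m, 35), (35, m, 7), (7, m, 24), (7, m, 34), (7, m, 35), (7, m, 7)}
σ[G > G2]: keep tuples satisfying G > G2 → {(10, u, 1), (10, u, 2), (2, u, 1), (24, m, 7), (26, n, 10), (34, m, 24), (34, m, 7), (35, m, 24), (35, m, 34), (35, m, 7)}
π[G, G2]: project onto (G, G2) → {(10, 1), (10, 2), (2, 1), (24, 7), (26, 10), (34, 24), (34, 7), (35, 24), (35, 34), (35, 7)}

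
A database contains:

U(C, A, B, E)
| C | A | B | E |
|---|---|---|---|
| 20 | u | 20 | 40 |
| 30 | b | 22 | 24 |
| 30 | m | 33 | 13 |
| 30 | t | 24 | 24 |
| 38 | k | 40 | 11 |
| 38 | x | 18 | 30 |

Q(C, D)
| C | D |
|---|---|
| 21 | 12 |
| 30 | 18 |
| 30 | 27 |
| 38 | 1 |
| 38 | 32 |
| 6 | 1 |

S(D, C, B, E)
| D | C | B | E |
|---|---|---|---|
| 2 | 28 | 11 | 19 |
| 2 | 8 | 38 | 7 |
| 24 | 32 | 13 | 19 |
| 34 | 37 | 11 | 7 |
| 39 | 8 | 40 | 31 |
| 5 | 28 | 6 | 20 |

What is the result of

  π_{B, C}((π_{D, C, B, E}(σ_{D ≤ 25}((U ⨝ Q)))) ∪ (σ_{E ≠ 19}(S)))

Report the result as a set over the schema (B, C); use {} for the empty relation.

{(11, 37), (18, 38), (22, 30), (24, 30), (33, 30), (38, 8), (40, 38), (40, 8), (6, 28)}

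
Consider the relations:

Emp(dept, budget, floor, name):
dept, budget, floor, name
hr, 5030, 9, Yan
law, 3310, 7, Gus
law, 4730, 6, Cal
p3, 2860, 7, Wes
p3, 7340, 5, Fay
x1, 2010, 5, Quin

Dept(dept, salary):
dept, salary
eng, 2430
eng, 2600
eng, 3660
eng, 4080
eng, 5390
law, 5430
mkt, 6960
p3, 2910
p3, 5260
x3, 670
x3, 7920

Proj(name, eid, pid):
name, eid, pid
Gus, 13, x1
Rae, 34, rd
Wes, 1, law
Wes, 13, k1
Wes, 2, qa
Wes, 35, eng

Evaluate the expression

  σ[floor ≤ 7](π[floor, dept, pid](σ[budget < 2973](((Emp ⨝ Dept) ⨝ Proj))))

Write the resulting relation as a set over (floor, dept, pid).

Emp ⋈ Dept (natural join on dept): {(law, 3310, 7, Gus, 5430), (law, 4730, 6, Cal, 5430), (p3, 2860, 7, Wes, 2910), (p3, 2860, 7, Wes, 5260), (p3, 7340, 5, Fay, 2910), (p3, 7340, 5, Fay, 5260)}
(Emp ⨝ Dept) ⋈ Proj (natural join on name): {(law, 3310, 7, Gus, 5430, 13, x1), (p3, 2860, 7, Wes, 2910, 1, law), (p3, 2860, 7, Wes, 2910, 13, k1), (p3, 2860, 7, Wes, 2910, 2, qa), (p3, 2860, 7, Wes, 2910, 35, eng), (p3, 2860, 7, Wes, 5260, 1, law), (p3, 2860, 7, Wes, 5260, 13, k1), (p3, 2860, 7, Wes, 5260, 2, qa), (p3, 2860, 7, Wes, 5260, 35, eng)}
σ[budget < 2973]: keep tuples satisfying budget < 2973 → {(p3, 2860, 7, Wes, 2910, 1, law), (p3, 2860, 7, Wes, 2910, 13, k1), (p3, 2860, 7, Wes, 2910, 2, qa), (p3, 2860, 7, Wes, 2910, 35, eng), (p3, 2860, 7, Wes, 5260, 1, law), (p3, 2860, 7, Wes, 5260, 13, k1), (p3, 2860, 7, Wes, 5260, 2, qa), (p3, 2860, 7, Wes, 5260, 35, eng)}
Projecting to floor, dept, pid (4 duplicate(s) eliminated): {(7, p3, eng), (7, p3, k1), (7, p3, law), (7, p3, qa)}
σ[floor ≤ 7]: keep tuples satisfying floor ≤ 7 → {(7, p3, eng), (7, p3, k1), (7, p3, law), (7, p3, qa)}

{(7, p3, eng), (7, p3, k1), (7, p3, law), (7, p3, qa)}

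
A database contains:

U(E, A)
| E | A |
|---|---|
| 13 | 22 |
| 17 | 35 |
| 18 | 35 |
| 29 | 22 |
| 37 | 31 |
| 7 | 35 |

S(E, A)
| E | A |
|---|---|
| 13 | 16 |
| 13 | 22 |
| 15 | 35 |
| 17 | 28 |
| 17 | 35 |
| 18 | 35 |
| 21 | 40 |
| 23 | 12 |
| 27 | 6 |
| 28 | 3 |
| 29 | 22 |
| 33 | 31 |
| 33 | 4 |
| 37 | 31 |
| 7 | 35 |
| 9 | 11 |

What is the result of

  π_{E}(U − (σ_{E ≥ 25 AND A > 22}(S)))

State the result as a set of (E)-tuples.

{13, 17, 18, 29, 7}

Apply σ_{E ≥ 25 AND A > 22}; surviving tuples: {(33, 31), (37, 31)}
Set difference of the two operands is {(13, 22), (17, 35), (18, 35), (29, 22), (7, 35)}.
Projecting to E: {13, 17, 18, 29, 7}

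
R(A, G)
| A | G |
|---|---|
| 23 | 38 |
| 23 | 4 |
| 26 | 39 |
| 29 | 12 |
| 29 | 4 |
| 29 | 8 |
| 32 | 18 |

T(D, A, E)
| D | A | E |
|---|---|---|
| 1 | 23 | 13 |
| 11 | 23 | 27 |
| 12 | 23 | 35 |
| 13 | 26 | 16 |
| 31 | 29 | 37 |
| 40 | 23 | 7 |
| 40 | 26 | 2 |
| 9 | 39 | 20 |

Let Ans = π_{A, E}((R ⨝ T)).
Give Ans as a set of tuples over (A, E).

{(23, 13), (23, 27), (23, 35), (23, 7), (26, 16), (26, 2), (29, 37)}

Joining R and T on A yields {(23, 38, 1, 13), (23, 38, 11, 27), (23, 38, 12, 35), (23, 38, 40, 7), (23, 4, 1, 13), (23, 4, 11, 27), (23, 4, 12, 35), (23, 4, 40, 7), (26, 39, 13, 16), (26, 39, 40, 2), (29, 12, 31, 37), (29, 4, 31, 37), (29, 8, 31, 37)}.
Keep only column(s) A, E (6 duplicate(s) eliminated): {(23, 13), (23, 27), (23, 35), (23, 7), (26, 16), (26, 2), (29, 37)}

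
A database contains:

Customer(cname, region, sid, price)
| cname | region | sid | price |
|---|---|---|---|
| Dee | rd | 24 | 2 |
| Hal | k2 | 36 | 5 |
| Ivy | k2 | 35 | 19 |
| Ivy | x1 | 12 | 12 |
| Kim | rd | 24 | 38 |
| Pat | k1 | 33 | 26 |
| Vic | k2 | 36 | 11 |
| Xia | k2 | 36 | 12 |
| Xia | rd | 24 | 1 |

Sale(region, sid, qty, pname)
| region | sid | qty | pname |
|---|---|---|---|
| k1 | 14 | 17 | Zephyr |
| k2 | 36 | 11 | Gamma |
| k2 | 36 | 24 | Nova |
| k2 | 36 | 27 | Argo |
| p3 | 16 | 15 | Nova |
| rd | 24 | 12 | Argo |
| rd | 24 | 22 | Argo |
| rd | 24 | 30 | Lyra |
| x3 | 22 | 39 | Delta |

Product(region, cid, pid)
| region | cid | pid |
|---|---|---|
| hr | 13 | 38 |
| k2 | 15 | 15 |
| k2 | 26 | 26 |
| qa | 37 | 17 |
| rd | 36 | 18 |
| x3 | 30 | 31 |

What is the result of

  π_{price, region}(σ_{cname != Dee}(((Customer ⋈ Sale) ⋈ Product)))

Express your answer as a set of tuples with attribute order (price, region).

{(1, rd), (11, k2), (12, k2), (38, rd), (5, k2)}

Joining Customer and Sale on region, sid yields {(Dee, rd, 24, 2, 12, Argo), (Dee, rd, 24, 2, 22, Argo), (Dee, rd, 24, 2, 30, Lyra), (Hal, k2, 36, 5, 11, Gamma), (Hal, k2, 36, 5, 24, Nova), (Hal, k2, 36, 5, 27, Argo), (Kim, rd, 24, 38, 12, Argo), (Kim, rd, 24, 38, 22, Argo), (Kim, rd, 24, 38, 30, Lyra), (Vic, k2, 36, 11, 11, Gamma), (Vic, k2, 36, 11, 24, Nova), (Vic, k2, 36, 11, 27, Argo), (Xia, k2, 36, 12, 11, Gamma), (Xia, k2, 36, 12, 24, Nova), (Xia, k2, 36, 12, 27, Argo), (Xia, rd, 24, 1, 12, Argo), (Xia, rd, 24, 1, 22, Argo), (Xia, rd, 24, 1, 30, Lyra)}.
Joining (Customer ⋈ Sale) and Product on region yields {(Dee, rd, 24, 2, 12, Argo, 36, 18), (Dee, rd, 24, 2, 22, Argo, 36, 18), (Dee, rd, 24, 2, 30, Lyra, 36, 18), (Hal, k2, 36, 5, 11, Gamma, 15, 15), (Hal, k2, 36, 5, 11, Gamma, 26, 26), (Hal, k2, 36, 5, 24, Nova, 15, 15), (Hal, k2, 36, 5, 24, Nova, 26, 26), (Hal, k2, 36, 5, 27, Argo, 15, 15), (Hal, k2, 36, 5, 27, Argo, 26, 26), (Kim, rd, 24, 38, 12, Argo, 36, 18), (Kim, rd, 24, 38, 22, Argo, 36, 18), (Kim, rd, 24, 38, 30, Lyra, 36, 18), (Vic, k2, 36, 11, 11, Gamma, 15, 15), (Vic, k2, 36, 11, 11, Gamma, 26, 26), (Vic, k2, 36, 11, 24, Nova, 15, 15), (Vic, k2, 36, 11, 24, Nova, 26, 26), (Vic, k2, 36, 11, 27, Argo, 15, 15), (Vic, k2, 36, 11, 27, Argo, 26, 26), (Xia, k2, 36, 12, 11, Gamma, 15, 15), (Xia, k2, 36, 12, 11, Gamma, 26, 26), (Xia, k2, 36, 12, 24, Nova, 15, 15), (Xia, k2, 36, 12, 24, Nova, 26, 26), (Xia, k2, 36, 12, 27, Argo, 15, 15), (Xia, k2, 36, 12, 27, Argo, 26, 26), (Xia, rd, 24, 1, 12, Argo, 36, 18), (Xia, rd, 24, 1, 22, Argo, 36, 18), (Xia, rd, 24, 1, 30, Lyra, 36, 18)}.
Selection cname != Dee: {(Hal, k2, 36, 5, 11, Gamma, 15, 15), (Hal, k2, 36, 5, 11, Gamma, 26, 26), (Hal, k2, 36, 5, 24, Nova, 15, 15), (Hal, k2, 36, 5, 24, Nova, 26, 26), (Hal, k2, 36, 5, 27, Argo, 15, 15), (Hal, k2, 36, 5, 27, Argo, 26, 26), (Kim, rd, 24, 38, 12, Argo, 36, 18), (Kim, rd, 24, 38, 22, Argo, 36, 18), (Kim, rd, 24, 38, 30, Lyra, 36, 18), (Vic, k2, 36, 11, 11, Gamma, 15, 15), (Vic, k2, 36, 11, 11, Gamma, 26, 26), (Vic, k2, 36, 11, 24, Nova, 15, 15), (Vic, k2, 36, 11, 24, Nova, 26, 26), (Vic, k2, 36, 11, 27, Argo, 15, 15), (Vic, k2, 36, 11, 27, Argo, 26, 26), (Xia, k2, 36, 12, 11, Gamma, 15, 15), (Xia, k2, 36, 12, 11, Gamma, 26, 26), (Xia, k2, 36, 12, 24, Nova, 15, 15), (Xia, k2, 36, 12, 24, Nova, 26, 26), (Xia, k2, 36, 12, 27, Argo, 15, 15), (Xia, k2, 36, 12, 27, Argo, 26, 26), (Xia, rd, 24, 1, 12, Argo, 36, 18), (Xia, rd, 24, 1, 22, Argo, 36, 18), (Xia, rd, 24, 1, 30, Lyra, 36, 18)}
π_{price, region} gives {(1, rd), (11, k2), (12, k2), (38, rd), (5, k2)} (19 duplicate(s) eliminated).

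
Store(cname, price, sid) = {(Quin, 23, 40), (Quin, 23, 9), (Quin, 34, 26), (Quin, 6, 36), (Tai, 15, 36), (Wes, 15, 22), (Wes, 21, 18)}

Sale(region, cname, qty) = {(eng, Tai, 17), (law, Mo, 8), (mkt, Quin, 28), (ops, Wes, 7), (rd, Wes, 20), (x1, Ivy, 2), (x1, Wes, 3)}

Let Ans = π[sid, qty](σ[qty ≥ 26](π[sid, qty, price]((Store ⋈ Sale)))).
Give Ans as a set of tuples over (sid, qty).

Store ⋈ Sale (natural join on cname): {(Quin, 23, 40, mkt, 28), (Quin, 23, 9, mkt, 28), (Quin, 34, 26, mkt, 28), (Quin, 6, 36, mkt, 28), (Tai, 15, 36, eng, 17), (Wes, 15, 22, ops, 7), (Wes, 15, 22, rd, 20), (Wes, 15, 22, x1, 3), (Wes, 21, 18, ops, 7), (Wes, 21, 18, rd, 20), (Wes, 21, 18, x1, 3)}
π[sid, qty, price]: project onto (sid, qty, price) → {(18, 20, 21), (18, 3, 21), (18, 7, 21), (22, 20, 15), (22, 3, 15), (22, 7, 15), (26, 28, 34), (36, 17, 15), (36, 28, 6), (40, 28, 23), (9, 28, 23)}
Filtering on qty ≥ 26 leaves {(26, 28, 34), (36, 28, 6), (40, 28, 23), (9, 28, 23)}.
π[sid, qty]: project onto (sid, qty) → {(26, 28), (36, 28), (40, 28), (9, 28)}

{(26, 28), (36, 28), (40, 28), (9, 28)}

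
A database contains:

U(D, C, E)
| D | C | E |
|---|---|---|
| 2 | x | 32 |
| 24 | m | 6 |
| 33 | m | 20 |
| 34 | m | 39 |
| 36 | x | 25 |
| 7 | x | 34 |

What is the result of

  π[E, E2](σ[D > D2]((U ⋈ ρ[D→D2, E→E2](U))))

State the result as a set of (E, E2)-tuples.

{(20, 6), (25, 32), (25, 34), (34, 32), (39, 20), (39, 6)}

ρ[D→D2, E→E2]: schema becomes (D2, C, E2); tuples unchanged.
U ⋈ ρ[D→D2, E→E2](U) (natural join on C): {(2, x, 32, 2, 32), (2, x, 32, 36, 25), (2, x, 32, 7, 34), (24, m, 6, 24, 6), (24, m, 6, 33, 20), (24, m, 6, 34, 39), (33, m, 20, 24, 6), (33, m, 20, 33, 20), (33, m, 20, 34, 39), (34, m, 39, 24, 6), (34, m, 39, 33, 20), (34, m, 39, 34, 39), (36, x, 25, 2, 32), (36, x, 25, 36, 25), (36, x, 25, 7, 34), (7, x, 34, 2, 32), (7, x, 34, 36, 25), (7, x, 34, 7, 34)}
Apply σ_{D > D2}; surviving tuples: {(33, m, 20, 24, 6), (34, m, 39, 24, 6), (34, m, 39, 33, 20), (36, x, 25, 2, 32), (36, x, 25, 7, 34), (7, x, 34, 2, 32)}
Keep only column(s) E, E2: {(20, 6), (25, 32), (25, 34), (34, 32), (39, 20), (39, 6)}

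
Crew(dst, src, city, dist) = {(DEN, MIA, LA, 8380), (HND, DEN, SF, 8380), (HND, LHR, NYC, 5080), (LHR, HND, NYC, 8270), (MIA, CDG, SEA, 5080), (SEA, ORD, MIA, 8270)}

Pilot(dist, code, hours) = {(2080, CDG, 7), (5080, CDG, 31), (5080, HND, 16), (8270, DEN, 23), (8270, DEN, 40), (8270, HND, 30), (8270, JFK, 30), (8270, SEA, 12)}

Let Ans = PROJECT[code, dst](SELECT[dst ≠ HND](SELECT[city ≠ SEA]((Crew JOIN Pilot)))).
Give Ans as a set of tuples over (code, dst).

{(DEN, LHR), (DEN, SEA), (HND, LHR), (HND, SEA), (JFK, LHR), (JFK, SEA), (SEA, LHR), (SEA, SEA)}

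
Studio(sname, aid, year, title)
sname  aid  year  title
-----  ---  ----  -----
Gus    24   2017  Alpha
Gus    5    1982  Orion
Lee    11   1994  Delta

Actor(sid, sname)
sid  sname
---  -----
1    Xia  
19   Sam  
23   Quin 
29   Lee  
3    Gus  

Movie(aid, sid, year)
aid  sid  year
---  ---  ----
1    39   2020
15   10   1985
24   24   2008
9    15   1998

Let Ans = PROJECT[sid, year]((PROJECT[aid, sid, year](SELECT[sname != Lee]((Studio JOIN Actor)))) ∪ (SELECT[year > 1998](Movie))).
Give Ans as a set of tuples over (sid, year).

Studio ⋈ Actor (natural join on sname): {(Gus, 24, 2017, Alpha, 3), (Gus, 5, 1982, Orion, 3), (Lee, 11, 1994, Delta, 29)}
Apply σ_{sname != Lee}; surviving tuples: {(Gus, 24, 2017, Alpha, 3), (Gus, 5, 1982, Orion, 3)}
Projecting to aid, sid, year: {(24, 3, 2017), (5, 3, 1982)}
Apply σ_{year > 1998}; surviving tuples: {(1, 39, 2020), (24, 24, 2008)}
Taking the union: {(1, 39, 2020), (24, 24, 2008), (24, 3, 2017), (5, 3, 1982)}
Projecting to sid, year: {(24, 2008), (3, 1982), (3, 2017), (39, 2020)}

{(24, 2008), (3, 1982), (3, 2017), (39, 2020)}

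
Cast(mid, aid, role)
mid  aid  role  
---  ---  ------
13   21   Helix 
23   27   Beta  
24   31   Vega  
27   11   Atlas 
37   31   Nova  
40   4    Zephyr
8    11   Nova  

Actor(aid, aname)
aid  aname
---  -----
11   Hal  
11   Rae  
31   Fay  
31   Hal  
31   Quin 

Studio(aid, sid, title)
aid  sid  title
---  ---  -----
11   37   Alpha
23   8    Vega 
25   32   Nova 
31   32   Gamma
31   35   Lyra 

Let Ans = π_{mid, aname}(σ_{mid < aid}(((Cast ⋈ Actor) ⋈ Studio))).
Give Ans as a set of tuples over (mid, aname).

{(24, Fay), (24, Hal), (24, Quin), (8, Hal), (8, Rae)}

Cast ⋈ Actor (natural join on aid): {(24, 31, Vega, Fay), (24, 31, Vega, Hal), (24, 31, Vega, Quin), (27, 11, Atlas, Hal), (27, 11, Atlas, Rae), (37, 31, Nova, Fay), (37, 31, Nova, Hal), (37, 31, Nova, Quin), (8, 11, Nova, Hal), (8, 11, Nova, Rae)}
(Cast ⋈ Actor) ⋈ Studio (natural join on aid): {(24, 31, Vega, Fay, 32, Gamma), (24, 31, Vega, Fay, 35, Lyra), (24, 31, Vega, Hal, 32, Gamma), (24, 31, Vega, Hal, 35, Lyra), (24, 31, Vega, Quin, 32, Gamma), (24, 31, Vega, Quin, 35, Lyra), (27, 11, Atlas, Hal, 37, Alpha), (27, 11, Atlas, Rae, 37, Alpha), (37, 31, Nova, Fay, 32, Gamma), (37, 31, Nova, Fay, 35, Lyra), (37, 31, Nova, Hal, 32, Gamma), (37, 31, Nova, Hal, 35, Lyra), (37, 31, Nova, Quin, 32, Gamma), (37, 31, Nova, Quin, 35, Lyra), (8, 11, Nova, Hal, 37, Alpha), (8, 11, Nova, Rae, 37, Alpha)}
Apply σ_{mid < aid}; surviving tuples: {(24, 31, Vega, Fay, 32, Gamma), (24, 31, Vega, Fay, 35, Lyra), (24, 31, Vega, Hal, 32, Gamma), (24, 31, Vega, Hal, 35, Lyra), (24, 31, Vega, Quin, 32, Gamma), (24, 31, Vega, Quin, 35, Lyra), (8, 11, Nova, Hal, 37, Alpha), (8, 11, Nova, Rae, 37, Alpha)}
π[mid, aname]: project onto (mid, aname) (3 duplicate(s) eliminated) → {(24, Fay), (24, Hal), (24, Quin), (8, Hal), (8, Rae)}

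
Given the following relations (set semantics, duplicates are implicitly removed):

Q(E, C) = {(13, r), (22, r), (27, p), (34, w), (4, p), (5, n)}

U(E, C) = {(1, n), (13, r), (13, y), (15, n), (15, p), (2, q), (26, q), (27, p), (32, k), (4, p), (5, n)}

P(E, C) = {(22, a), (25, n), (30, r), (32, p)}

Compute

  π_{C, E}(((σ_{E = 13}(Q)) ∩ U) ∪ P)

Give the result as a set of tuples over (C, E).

{(a, 22), (n, 25), (p, 32), (r, 13), (r, 30)}

Selection E = 13: {(13, r)}
Intersection: {(13, r)} with {(1, n), (13, r), (13, y), (15, n), (15, p), (2, q), (26, q), (27, p), (32, k), (4, p), (5, n)} → {(13, r)}
Union: {(13, r)} with {(22, a), (25, n), (30, r), (32, p)} → {(13, r), (22, a), (25, n), (30, r), (32, p)}
Projecting to C, E: {(a, 22), (n, 25), (p, 32), (r, 13), (r, 30)}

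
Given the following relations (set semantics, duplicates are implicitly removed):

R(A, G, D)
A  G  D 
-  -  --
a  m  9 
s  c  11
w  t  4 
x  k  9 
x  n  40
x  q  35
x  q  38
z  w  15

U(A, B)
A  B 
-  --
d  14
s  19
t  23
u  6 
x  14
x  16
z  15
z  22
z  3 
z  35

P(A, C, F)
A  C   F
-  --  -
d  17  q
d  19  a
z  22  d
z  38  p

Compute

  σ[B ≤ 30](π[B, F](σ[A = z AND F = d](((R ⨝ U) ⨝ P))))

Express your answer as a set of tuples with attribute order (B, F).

{(15, d), (22, d), (3, d)}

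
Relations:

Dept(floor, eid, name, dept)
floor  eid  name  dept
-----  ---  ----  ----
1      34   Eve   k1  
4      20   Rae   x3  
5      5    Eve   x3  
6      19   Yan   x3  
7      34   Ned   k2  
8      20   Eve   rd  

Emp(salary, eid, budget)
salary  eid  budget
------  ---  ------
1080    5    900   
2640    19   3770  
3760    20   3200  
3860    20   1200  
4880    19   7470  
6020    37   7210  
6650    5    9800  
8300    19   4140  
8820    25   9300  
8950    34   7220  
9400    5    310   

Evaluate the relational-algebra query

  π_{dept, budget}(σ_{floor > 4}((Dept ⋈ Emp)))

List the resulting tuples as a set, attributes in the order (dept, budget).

Joining Dept and Emp on eid yields {(1, 34, Eve, k1, 8950, 7220), (4, 20, Rae, x3, 3760, 3200), (4, 20, Rae, x3, 3860, 1200), (5, 5, Eve, x3, 1080, 900), (5, 5, Eve, x3, 6650, 9800), (5, 5, Eve, x3, 9400, 310), (6, 19, Yan, x3, 2640, 3770), (6, 19, Yan, x3, 4880, 7470), (6, 19, Yan, x3, 8300, 4140), (7, 34, Ned, k2, 8950, 7220), (8, 20, Eve, rd, 3760, 3200), (8, 20, Eve, rd, 3860, 1200)}.
Selection floor > 4: {(5, 5, Eve, x3, 1080, 900), (5, 5, Eve, x3, 6650, 9800), (5, 5, Eve, x3, 9400, 310), (6, 19, Yan, x3, 2640, 3770), (6, 19, Yan, x3, 4880, 7470), (6, 19, Yan, x3, 8300, 4140), (7, 34, Ned, k2, 8950, 7220), (8, 20, Eve, rd, 3760, 3200), (8, 20, Eve, rd, 3860, 1200)}
Projecting to dept, budget: {(k2, 7220), (rd, 1200), (rd, 3200), (x3, 310), (x3, 3770), (x3, 4140), (x3, 7470), (x3, 900), (x3, 9800)}

{(k2, 7220), (rd, 1200), (rd, 3200), (x3, 310), (x3, 3770), (x3, 4140), (x3, 7470), (x3, 900), (x3, 9800)}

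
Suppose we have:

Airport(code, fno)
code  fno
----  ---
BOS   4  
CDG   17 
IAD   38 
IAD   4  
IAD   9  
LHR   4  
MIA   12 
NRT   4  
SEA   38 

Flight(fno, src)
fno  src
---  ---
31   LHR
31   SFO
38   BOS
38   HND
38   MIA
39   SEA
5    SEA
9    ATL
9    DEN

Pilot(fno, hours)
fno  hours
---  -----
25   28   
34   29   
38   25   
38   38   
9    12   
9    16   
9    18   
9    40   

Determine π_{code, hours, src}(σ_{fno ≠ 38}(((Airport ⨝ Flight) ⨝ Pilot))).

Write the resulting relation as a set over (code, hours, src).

{(IAD, 12, ATL), (IAD, 12, DEN), (IAD, 16, ATL), (IAD, 16, DEN), (IAD, 18, ATL), (IAD, 18, DEN), (IAD, 40, ATL), (IAD, 40, DEN)}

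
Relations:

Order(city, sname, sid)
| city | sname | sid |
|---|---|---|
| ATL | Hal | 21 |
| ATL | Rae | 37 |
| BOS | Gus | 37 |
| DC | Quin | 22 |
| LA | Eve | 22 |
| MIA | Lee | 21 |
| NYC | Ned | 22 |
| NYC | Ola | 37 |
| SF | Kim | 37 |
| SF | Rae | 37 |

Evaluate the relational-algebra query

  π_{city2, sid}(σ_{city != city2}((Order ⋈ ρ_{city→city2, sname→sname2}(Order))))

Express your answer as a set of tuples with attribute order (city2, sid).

ρ[city→city2, sname→sname2]: schema becomes (city2, sname2, sid); tuples unchanged.
Order ⋈ ρ_{city→city2, sname→sname2}(Order) (natural join on sid): {(ATL, Hal, 21, ATL, Hal), (ATL, Hal, 21, MIA, Lee), (ATL, Rae, 37, ATL, Rae), (ATL, Rae, 37, BOS, Gus), (ATL, Rae, 37, NYC, Ola), (ATL, Rae, 37, SF, Kim), (ATL, Rae, 37, SF, Rae), (BOS, Gus, 37, ATL, Rae), (BOS, Gus, 37, BOS, Gus), (BOS, Gus, 37, NYC, Ola), (BOS, Gus, 37, SF, Kim), (BOS, Gus, 37, SF, Rae), (DC, Quin, 22, DC, Quin), (DC, Quin, 22, LA, Eve), (DC, Quin, 22, NYC, Ned), (LA, Eve, 22, DC, Quin), (LA, Eve, 22, LA, Eve), (LA, Eve, 22, NYC, Ned), (MIA, Lee, 21, ATL, Hal), (MIA, Lee, 21, MIA, Lee), (NYC, Ned, 22, DC, Quin), (NYC, Ned, 22, LA, Eve), (NYC, Ned, 22, NYC, Ned), (NYC, Ola, 37, ATL, Rae), (NYC, Ola, 37, BOS, Gus), (NYC, Ola, 37, NYC, Ola), (NYC, Ola, 37, SF, Kim), (NYC, Ola, 37, SF, Rae), (SF, Kim, 37, ATL, Rae), (SF, Kim, 37, BOS, Gus), (SF, Kim, 37, NYC, Ola), (SF, Kim, 37, SF, Kim), (SF, Kim, 37, SF, Rae), (SF, Rae, 37, ATL, Rae), (SF, Rae, 37, BOS, Gus), (SF, Rae, 37, NYC, Ola), (SF, Rae, 37, SF, Kim), (SF, Rae, 37, SF, Rae)}
Selection city != city2: {(ATL, Hal, 21, MIA, Lee), (ATL, Rae, 37, BOS, Gus), (ATL, Rae, 37, NYC, Ola), (ATL, Rae, 37, SF, Kim), (ATL, Rae, 37, SF, Rae), (BOS, Gus, 37, ATL, Rae), (BOS, Gus, 37, NYC, Ola), (BOS, Gus, 37, SF, Kim), (BOS, Gus, 37, SF, Rae), (DC, Quin, 22, LA, Eve), (DC, Quin, 22, NYC, Ned), (LA, Eve, 22, DC, Quin), (LA, Eve, 22, NYC, Ned), (MIA, Lee, 21, ATL, Hal), (NYC, Ned, 22, DC, Quin), (NYC, Ned, 22, LA, Eve), (NYC, Ola, 37, ATL, Rae), (NYC, Ola, 37, BOS, Gus), (NYC, Ola, 37, SF, Kim), (NYC, Ola, 37, SF, Rae), (SF, Kim, 37, ATL, Rae), (SF, Kim, 37, BOS, Gus), (SF, Kim, 37, NYC, Ola), (SF, Rae, 37, ATL, Rae), (SF, Rae, 37, BOS, Gus), (SF, Rae, 37, NYC, Ola)}
Keep only column(s) city2, sid (17 duplicate(s) eliminated): {(ATL, 21), (ATL, 37), (BOS, 37), (DC, 22), (LA, 22), (MIA, 21), (NYC, 22), (NYC, 37), (SF, 37)}

{(ATL, 21), (ATL, 37), (BOS, 37), (DC, 22), (LA, 22), (MIA, 21), (NYC, 22), (NYC, 37), (SF, 37)}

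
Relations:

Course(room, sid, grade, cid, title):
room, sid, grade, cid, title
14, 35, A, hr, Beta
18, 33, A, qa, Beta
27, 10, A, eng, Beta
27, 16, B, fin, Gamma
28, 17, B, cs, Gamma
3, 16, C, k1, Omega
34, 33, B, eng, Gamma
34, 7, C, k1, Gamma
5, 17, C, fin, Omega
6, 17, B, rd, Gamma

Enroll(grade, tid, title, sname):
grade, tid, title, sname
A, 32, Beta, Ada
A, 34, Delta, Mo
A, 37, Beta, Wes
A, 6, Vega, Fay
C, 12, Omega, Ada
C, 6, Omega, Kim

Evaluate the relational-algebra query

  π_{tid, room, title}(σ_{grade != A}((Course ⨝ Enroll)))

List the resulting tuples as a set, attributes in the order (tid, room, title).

{(12, 3, Omega), (12, 5, Omega), (6, 3, Omega), (6, 5, Omega)}

Natural join on grade, title: {(14, 35, A, hr, Beta, 32, Ada), (14, 35, A, hr, Beta, 37, Wes), (18, 33, A, qa, Beta, 32, Ada), (18, 33, A, qa, Beta, 37, Wes), (27, 10, A, eng, Beta, 32, Ada), (27, 10, A, eng, Beta, 37, Wes), (3, 16, C, k1, Omega, 12, Ada), (3, 16, C, k1, Omega, 6, Kim), (5, 17, C, fin, Omega, 12, Ada), (5, 17, C, fin, Omega, 6, Kim)}
σ[grade != A]: keep tuples satisfying grade != A → {(3, 16, C, k1, Omega, 12, Ada), (3, 16, C, k1, Omega, 6, Kim), (5, 17, C, fin, Omega, 12, Ada), (5, 17, C, fin, Omega, 6, Kim)}
π_{tid, room, title} gives {(12, 3, Omega), (12, 5, Omega), (6, 3, Omega), (6, 5, Omega)}.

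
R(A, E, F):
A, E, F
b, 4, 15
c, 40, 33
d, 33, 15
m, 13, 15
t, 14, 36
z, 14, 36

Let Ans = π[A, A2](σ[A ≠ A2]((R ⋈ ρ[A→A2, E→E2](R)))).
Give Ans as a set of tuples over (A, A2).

{(b, d), (b, m), (d, b), (d, m), (m, b), (m, d), (t, z), (z, t)}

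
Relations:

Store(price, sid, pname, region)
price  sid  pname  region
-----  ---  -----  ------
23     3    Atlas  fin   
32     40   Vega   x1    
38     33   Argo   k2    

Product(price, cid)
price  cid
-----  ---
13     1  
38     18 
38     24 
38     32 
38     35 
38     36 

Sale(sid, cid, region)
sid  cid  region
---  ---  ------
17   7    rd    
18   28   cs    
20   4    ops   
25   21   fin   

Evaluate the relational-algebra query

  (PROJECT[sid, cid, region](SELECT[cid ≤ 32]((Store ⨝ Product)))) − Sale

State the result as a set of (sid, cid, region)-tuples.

Joining Store and Product on price yields {(38, 33, Argo, k2, 18), (38, 33, Argo, k2, 24), (38, 33, Argo, k2, 32), (38, 33, Argo, k2, 35), (38, 33, Argo, k2, 36)}.
Apply σ_{cid ≤ 32}; surviving tuples: {(38, 33, Argo, k2, 18), (38, 33, Argo, k2, 24), (38, 33, Argo, k2, 32)}
Keep only column(s) sid, cid, region: {(33, 18, k2), (33, 24, k2), (33, 32, k2)}
Taking the difference: {(33, 18, k2), (33, 24, k2), (33, 32, k2)}

{(33, 18, k2), (33, 24, k2), (33, 32, k2)}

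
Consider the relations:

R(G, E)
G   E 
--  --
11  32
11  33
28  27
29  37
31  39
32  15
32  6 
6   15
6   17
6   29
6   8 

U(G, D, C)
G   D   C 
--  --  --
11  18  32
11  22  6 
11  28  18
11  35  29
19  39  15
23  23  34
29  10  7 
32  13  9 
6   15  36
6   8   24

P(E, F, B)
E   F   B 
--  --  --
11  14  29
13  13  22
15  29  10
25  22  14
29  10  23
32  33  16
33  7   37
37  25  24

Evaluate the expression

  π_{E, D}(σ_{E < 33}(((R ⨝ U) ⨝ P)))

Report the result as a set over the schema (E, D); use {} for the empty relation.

R ⋈ U (natural join on G): {(11, 32, 18, 32), (11, 32, 22, 6), (11, 32, 28, 18), (11, 32, 35, 29), (11, 33, 18, 32), (11, 33, 22, 6), (11, 33, 28, 18), (11, 33, 35, 29), (29, 37, 10, 7), (32, 15, 13, 9), (32, 6, 13, 9), (6, 15, 15, 36), (6, 15, 8, 24), (6, 17, 15, 36), (6, 17, 8, 24), (6, 29, 15, 36), (6, 29, 8, 24), (6, 8, 15, 36), (6, 8, 8, 24)}
(R ⨝ U) ⋈ P (natural join on E): {(11, 32, 18, 32, 33, 16), (11, 32, 22, 6, 33, 16), (11, 32, 28, 18, 33, 16), (11, 32, 35, 29, 33, 16), (11, 33, 18, 32, 7, 37), (11, 33, 22, 6, 7, 37), (11, 33, 28, 18, 7, 37), (11, 33, 35, 29, 7, 37), (29, 37, 10, 7, 25, 24), (32, 15, 13, 9, 29, 10), (6, 15, 15, 36, 29, 10), (6, 15, 8, 24, 29, 10), (6, 29, 15, 36, 10, 23), (6, 29, 8, 24, 10, 23)}
Apply σ_{E < 33}; surviving tuples: {(11, 32, 18, 32, 33, 16), (11, 32, 22, 6, 33, 16), (11, 32, 28, 18, 33, 16), (11, 32, 35, 29, 33, 16), (32, 15, 13, 9, 29, 10), (6, 15, 15, 36, 29, 10), (6, 15, 8, 24, 29, 10), (6, 29, 15, 36, 10, 23), (6, 29, 8, 24, 10, 23)}
π_{E, D} gives {(15, 13), (15, 15), (15, 8), (29, 15), (29, 8), (32, 18), (32, 22), (32, 28), (32, 35)}.

{(15, 13), (15, 15), (15, 8), (29, 15), (29, 8), (32, 18), (32, 22), (32, 28), (32, 35)}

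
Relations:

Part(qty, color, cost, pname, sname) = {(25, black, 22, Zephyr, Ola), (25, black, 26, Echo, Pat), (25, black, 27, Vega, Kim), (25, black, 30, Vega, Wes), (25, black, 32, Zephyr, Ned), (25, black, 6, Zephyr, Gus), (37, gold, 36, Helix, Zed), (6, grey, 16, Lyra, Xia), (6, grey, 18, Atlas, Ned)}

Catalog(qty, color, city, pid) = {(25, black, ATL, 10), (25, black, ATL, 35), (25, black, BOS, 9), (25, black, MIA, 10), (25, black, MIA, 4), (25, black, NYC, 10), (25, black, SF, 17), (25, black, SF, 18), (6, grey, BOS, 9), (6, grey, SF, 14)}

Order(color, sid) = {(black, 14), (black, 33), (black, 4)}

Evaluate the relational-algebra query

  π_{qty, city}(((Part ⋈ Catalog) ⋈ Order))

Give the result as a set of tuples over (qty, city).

{(25, ATL), (25, BOS), (25, MIA), (25, NYC), (25, SF)}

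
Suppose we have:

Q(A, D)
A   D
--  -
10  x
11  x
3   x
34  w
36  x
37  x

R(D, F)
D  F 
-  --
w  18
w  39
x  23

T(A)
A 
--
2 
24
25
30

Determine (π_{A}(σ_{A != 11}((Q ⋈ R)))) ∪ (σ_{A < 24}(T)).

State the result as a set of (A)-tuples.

Q ⋈ R (natural join on D): {(10, x, 23), (11, x, 23), (3, x, 23), (34, w, 18), (34, w, 39), (36, x, 23), (37, x, 23)}
Apply σ_{A != 11}; surviving tuples: {(10, x, 23), (3, x, 23), (34, w, 18), (34, w, 39), (36, x, 23), (37, x, 23)}
π[A]: project onto (A) (1 duplicate(s) eliminated) → {10, 3, 34, 36, 37}
Apply σ_{A < 24}; surviving tuples: {2}
Taking the union: {10, 2, 3, 34, 36, 37}

{10, 2, 3, 34, 36, 37}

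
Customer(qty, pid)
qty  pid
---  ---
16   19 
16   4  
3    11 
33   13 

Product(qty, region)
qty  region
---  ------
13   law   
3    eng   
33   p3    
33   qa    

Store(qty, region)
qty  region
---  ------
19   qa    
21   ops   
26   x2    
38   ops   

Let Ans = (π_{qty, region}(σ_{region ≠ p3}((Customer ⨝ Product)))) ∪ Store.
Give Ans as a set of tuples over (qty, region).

{(19, qa), (21, ops), (26, x2), (3, eng), (33, qa), (38, ops)}

Natural join on qty: {(3, 11, eng), (33, 13, p3), (33, 13, qa)}
Filtering on region ≠ p3 leaves {(3, 11, eng), (33, 13, qa)}.
π_{qty, region} gives {(3, eng), (33, qa)}.
Taking the union: {(19, qa), (21, ops), (26, x2), (3, eng), (33, qa), (38, ops)}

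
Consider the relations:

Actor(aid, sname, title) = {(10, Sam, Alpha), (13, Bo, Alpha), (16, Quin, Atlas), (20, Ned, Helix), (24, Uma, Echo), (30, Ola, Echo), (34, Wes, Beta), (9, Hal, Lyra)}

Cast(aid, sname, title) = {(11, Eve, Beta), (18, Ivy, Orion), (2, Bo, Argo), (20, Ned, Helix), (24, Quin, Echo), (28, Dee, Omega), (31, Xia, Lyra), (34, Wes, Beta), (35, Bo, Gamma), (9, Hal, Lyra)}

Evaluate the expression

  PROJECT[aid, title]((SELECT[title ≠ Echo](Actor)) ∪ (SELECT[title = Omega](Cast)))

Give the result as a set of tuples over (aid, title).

{(10, Alpha), (13, Alpha), (16, Atlas), (20, Helix), (28, Omega), (34, Beta), (9, Lyra)}

σ[title ≠ Echo]: keep tuples satisfying title ≠ Echo → {(10, Sam, Alpha), (13, Bo, Alpha), (16, Quin, Atlas), (20, Ned, Helix), (34, Wes, Beta), (9, Hal, Lyra)}
σ[title = Omega]: keep tuples satisfying title = Omega → {(28, Dee, Omega)}
Set union of the two operands is {(10, Sam, Alpha), (13, Bo, Alpha), (16, Quin, Atlas), (20, Ned, Helix), (28, Dee, Omega), (34, Wes, Beta), (9, Hal, Lyra)}.
π[aid, title]: project onto (aid, title) → {(10, Alpha), (13, Alpha), (16, Atlas), (20, Helix), (28, Omega), (34, Beta), (9, Lyra)}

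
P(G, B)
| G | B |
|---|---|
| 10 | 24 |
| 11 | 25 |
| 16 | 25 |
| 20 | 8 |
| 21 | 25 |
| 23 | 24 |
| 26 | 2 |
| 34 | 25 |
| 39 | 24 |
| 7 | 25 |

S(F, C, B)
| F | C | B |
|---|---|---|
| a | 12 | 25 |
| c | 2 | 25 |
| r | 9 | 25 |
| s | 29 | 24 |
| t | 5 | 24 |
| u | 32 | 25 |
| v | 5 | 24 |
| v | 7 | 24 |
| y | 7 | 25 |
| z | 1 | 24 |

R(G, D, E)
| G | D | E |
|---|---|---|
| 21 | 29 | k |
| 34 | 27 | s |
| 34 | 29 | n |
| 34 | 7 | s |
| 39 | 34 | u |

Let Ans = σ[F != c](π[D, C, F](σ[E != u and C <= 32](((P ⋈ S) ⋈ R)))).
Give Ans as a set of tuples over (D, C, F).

P ⋈ S (natural join on B): {(10, 24, s, 29), (10, 24, t, 5), (10, 24, v, 5), (10, 24, v, 7), (10, 24, z, 1), (11, 25, a, 12), (11, 25, c, 2), (11, 25, r, 9), (11, 25, u, 32), (11, 25, y, 7), (16, 25, a, 12), (16, 25, c, 2), (16, 25, r, 9), (16, 25, u, 32), (16, 25, y, 7), (21, 25, a, 12), (21, 25, c, 2), (21, 25, r, 9), (21, 25, u, 32), (21, 25, y, 7), (23, 24, s, 29), (23, 24, t, 5), (23, 24, v, 5), (23, 24, v, 7), (23, 24, z, 1), (34, 25, a, 12), (34, 25, c, 2), (34, 25, r, 9), (34, 25, u, 32), (34, 25, y, 7), (39, 24, s, 29), (39, 24, t, 5), (39, 24, v, 5), (39, 24, v, 7), (39, 24, z, 1), (7, 25, a, 12), (7, 25, c, 2), (7, 25, r, 9), (7, 25, u, 32), (7, 25, y, 7)}
(P ⋈ S) ⋈ R (natural join on G): {(21, 25, a, 12, 29, k), (21, 25, c, 2, 29, k), (21, 25, r, 9, 29, k), (21, 25, u, 32, 29, k), (21, 25, y, 7, 29, k), (34, 25, a, 12, 27, s), (34, 25, a, 12, 29, n), (34, 25, a, 12, 7, s), (34, 25, c, 2, 27, s), (34, 25, c, 2, 29, n), (34, 25, c, 2, 7, s), (34, 25, r, 9, 27, s), (34, 25, r, 9, 29, n), (34, 25, r, 9, 7, s), (34, 25, u, 32, 27, s), (34, 25, u, 32, 29, n), (34, 25, u, 32, 7, s), (34, 25, y, 7, 27, s), (34, 25, y, 7, 29, n), (34, 25, y, 7, 7, s), (39, 24, s, 29, 34, u), (39, 24, t, 5, 34, u), (39, 24, v, 5, 34, u), (39, 24, v, 7, 34, u), (39, 24, z, 1, 34, u)}
Apply σ_{E != u and C <= 32}; surviving tuples: {(21, 25, a, 12, 29, k), (21, 25, c, 2, 29, k), (21, 25, r, 9, 29, k), (21, 25, u, 32, 29, k), (21, 25, y, 7, 29, k), (34, 25, a, 12, 27, s), (34, 25, a, 12, 29, n), (34, 25, a, 12, 7, s), (34, 25, c, 2, 27, s), (34, 25, c, 2, 29, n), (34, 25, c, 2, 7, s), (34, 25, r, 9, 27, s), (34, 25, r, 9, 29, n), (34, 25, r, 9, 7, s), (34, 25, u, 32, 27, s), (34, 25, u, 32, 29, n), (34, 25, u, 32, 7, s), (34, 25, y, 7, 27, s), (34, 25, y, 7, 29, n), (34, 25, y, 7, 7, s)}
Keep only column(s) D, C, F (5 duplicate(s) eliminated): {(27, 12, a), (27, 2, c), (27, 32, u), (27, 7, y), (27, 9, r), (29, 12, a), (29, 2, c), (29, 32, u), (29, 7, y), (29, 9, r), (7, 12, a), (7, 2, c), (7, 32, u), (7, 7, y), (7, 9, r)}
Apply σ_{F != c}; surviving tuples: {(27, 12, a), (27, 32, u), (27, 7, y), (27, 9, r), (29, 12, a), (29, 32, u), (29, 7, y), (29, 9, r), (7, 12, a), (7, 32, u), (7, 7, y), (7, 9, r)}

{(27, 12, a), (27, 32, u), (27, 7, y), (27, 9, r), (29, 12, a), (29, 32, u), (29, 7, y), (29, 9, r), (7, 12, a), (7, 32, u), (7, 7, y), (7, 9, r)}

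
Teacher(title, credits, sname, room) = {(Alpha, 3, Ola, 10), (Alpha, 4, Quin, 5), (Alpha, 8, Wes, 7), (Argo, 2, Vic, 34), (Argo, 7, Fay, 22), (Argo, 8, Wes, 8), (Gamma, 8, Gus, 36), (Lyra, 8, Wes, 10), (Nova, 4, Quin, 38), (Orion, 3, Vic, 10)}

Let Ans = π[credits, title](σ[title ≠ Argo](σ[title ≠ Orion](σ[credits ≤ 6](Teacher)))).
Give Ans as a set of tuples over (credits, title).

{(3, Alpha), (4, Alpha), (4, Nova)}

Selection credits ≤ 6: {(Alpha, 3, Ola, 10), (Alpha, 4, Quin, 5), (Argo, 2, Vic, 34), (Nova, 4, Quin, 38), (Orion, 3, Vic, 10)}
Selection title ≠ Orion: {(Alpha, 3, Ola, 10), (Alpha, 4, Quin, 5), (Argo, 2, Vic, 34), (Nova, 4, Quin, 38)}
Selection title ≠ Argo: {(Alpha, 3, Ola, 10), (Alpha, 4, Quin, 5), (Nova, 4, Quin, 38)}
π[credits, title]: project onto (credits, title) → {(3, Alpha), (4, Alpha), (4, Nova)}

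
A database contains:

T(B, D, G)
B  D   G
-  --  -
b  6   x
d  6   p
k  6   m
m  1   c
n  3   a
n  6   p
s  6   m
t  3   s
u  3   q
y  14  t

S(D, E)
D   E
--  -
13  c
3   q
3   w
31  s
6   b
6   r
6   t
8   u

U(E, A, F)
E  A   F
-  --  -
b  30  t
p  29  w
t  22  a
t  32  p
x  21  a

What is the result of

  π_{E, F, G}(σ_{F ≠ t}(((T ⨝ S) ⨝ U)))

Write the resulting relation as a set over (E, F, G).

Joining T and S on D yields {(b, 6, x, b), (b, 6, x, r), (b, 6, x, t), (d, 6, p, b), (d, 6, p, r), (d, 6, p, t), (k, 6, m, b), (k, 6, m, r), (k, 6, m, t), (n, 3, a, q), (n, 3, a, w), (n, 6, p, b), (n, 6, p, r), (n, 6, p, t), (s, 6, m, b), (s, 6, m, r), (s, 6, m, t), (t, 3, s, q), (t, 3, s, w), (u, 3, q, q), (u, 3, q, w)}.
Joining (T ⨝ S) and U on E yields {(b, 6, x, b, 30, t), (b, 6, x, t, 22, a), (b, 6, x, t, 32, p), (d, 6, p, b, 30, t), (d, 6, p, t, 22, a), (d, 6, p, t, 32, p), (k, 6, m, b, 30, t), (k, 6, m, t, 22, a), (k, 6, m, t, 32, p), (n, 6, p, b, 30, t), (n, 6, p, t, 22, a), (n, 6, p, t, 32, p), (s, 6, m, b, 30, t), (s, 6, m, t, 22, a), (s, 6, m, t, 32, p)}.
Selection F ≠ t: {(b, 6, x, t, 22, a), (b, 6, x, t, 32, p), (d, 6, p, t, 22, a), (d, 6, p, t, 32, p), (k, 6, m, t, 22, a), (k, 6, m, t, 32, p), (n, 6, p, t, 22, a), (n, 6, p, t, 32, p), (s, 6, m, t, 22, a), (s, 6, m, t, 32, p)}
Keep only column(s) E, F, G (4 duplicate(s) eliminated): {(t, a, m), (t, a, p), (t, a, x), (t, p, m), (t, p, p), (t, p, x)}

{(t, a, m), (t, a, p), (t, a, x), (t, p, m), (t, p, p), (t, p, x)}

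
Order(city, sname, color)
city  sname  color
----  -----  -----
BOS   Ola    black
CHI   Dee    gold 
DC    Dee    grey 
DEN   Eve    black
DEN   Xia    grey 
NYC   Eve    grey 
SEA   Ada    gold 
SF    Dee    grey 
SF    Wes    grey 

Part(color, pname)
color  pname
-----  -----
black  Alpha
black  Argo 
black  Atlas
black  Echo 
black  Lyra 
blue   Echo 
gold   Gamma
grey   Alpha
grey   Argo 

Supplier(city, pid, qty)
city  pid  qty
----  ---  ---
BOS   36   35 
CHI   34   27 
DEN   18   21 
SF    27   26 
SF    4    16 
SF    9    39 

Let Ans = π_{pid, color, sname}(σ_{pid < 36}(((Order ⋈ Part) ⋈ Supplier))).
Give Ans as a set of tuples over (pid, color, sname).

{(18, black, Eve), (18, grey, Xia), (27, grey, Dee), (27, grey, Wes), (34, gold, Dee), (4, grey, Dee), (4, grey, Wes), (9, grey, Dee), (9, grey, Wes)}

Order ⋈ Part (natural join on color): {(BOS, Ola, black, Alpha), (BOS, Ola, black, Argo), (BOS, Ola, black, Atlas), (BOS, Ola, black, Echo), (BOS, Ola, black, Lyra), (CHI, Dee, gold, Gamma), (DC, Dee, grey, Alpha), (DC, Dee, grey, Argo), (DEN, Eve, black, Alpha), (DEN, Eve, black, Argo), (DEN, Eve, black, Atlas), (DEN, Eve, black, Echo), (DEN, Eve, black, Lyra), (DEN, Xia, grey, Alpha), (DEN, Xia, grey, Argo), (NYC, Eve, grey, Alpha), (NYC, Eve, grey, Argo), (SEA, Ada, gold, Gamma), (SF, Dee, grey, Alpha), (SF, Dee, grey, Argo), (SF, Wes, grey, Alpha), (SF, Wes, grey, Argo)}
(Order ⋈ Part) ⋈ Supplier (natural join on city): {(BOS, Ola, black, Alpha, 36, 35), (BOS, Ola, black, Argo, 36, 35), (BOS, Ola, black, Atlas, 36, 35), (BOS, Ola, black, Echo, 36, 35), (BOS, Ola, black, Lyra, 36, 35), (CHI, Dee, gold, Gamma, 34, 27), (DEN, Eve, black, Alpha, 18, 21), (DEN, Eve, black, Argo, 18, 21), (DEN, Eve, black, Atlas, 18, 21), (DEN, Eve, black, Echo, 18, 21), (DEN, Eve, black, Lyra, 18, 21), (DEN, Xia, grey, Alpha, 18, 21), (DEN, Xia, grey, Argo, 18, 21), (SF, Dee, grey, Alpha, 27, 26), (SF, Dee, grey, Alpha, 4, 16), (SF, Dee, grey, Alpha, 9, 39), (SF, Dee, grey, Argo, 27, 26), (SF, Dee, grey, Argo, 4, 16), (SF, Dee, grey, Argo, 9, 39), (SF, Wes, grey, Alpha, 27, 26), (SF, Wes, grey, Alpha, 4, 16), (SF, Wes, grey, Alpha, 9, 39), (SF, Wes, grey, Argo, 27, 26), (SF, Wes, grey, Argo, 4, 16), (SF, Wes, grey, Argo, 9, 39)}
σ[pid < 36]: keep tuples satisfying pid < 36 → {(CHI, Dee, gold, Gamma, 34, 27), (DEN, Eve, black, Alpha, 18, 21), (DEN, Eve, black, Argo, 18, 21), (DEN, Eve, black, Atlas, 18, 21), (DEN, Eve, black, Echo, 18, 21), (DEN, Eve, black, Lyra, 18, 21), (DEN, Xia, grey, Alpha, 18, 21), (DEN, Xia, grey, Argo, 18, 21), (SF, Dee, grey, Alpha, 27, 26), (SF, Dee, grey, Alpha, 4, 16), (SF, Dee, grey, Alpha, 9, 39), (SF, Dee, grey, Argo, 27, 26), (SF, Dee, grey, Argo, 4, 16), (SF, Dee, grey, Argo, 9, 39), (SF, Wes, grey, Alpha, 27, 26), (SF, Wes, grey, Alpha, 4, 16), (SF, Wes, grey, Alpha, 9, 39), (SF, Wes, grey, Argo, 27, 26), (SF, Wes, grey, Argo, 4, 16), (SF, Wes, grey, Argo, 9, 39)}
π[pid, color, sname]: project onto (pid, color, sname) (11 duplicate(s) eliminated) → {(18, black, Eve), (18, grey, Xia), (27, grey, Dee), (27, grey, Wes), (34, gold, Dee), (4, grey, Dee), (4, grey, Wes), (9, grey, Dee), (9, grey, Wes)}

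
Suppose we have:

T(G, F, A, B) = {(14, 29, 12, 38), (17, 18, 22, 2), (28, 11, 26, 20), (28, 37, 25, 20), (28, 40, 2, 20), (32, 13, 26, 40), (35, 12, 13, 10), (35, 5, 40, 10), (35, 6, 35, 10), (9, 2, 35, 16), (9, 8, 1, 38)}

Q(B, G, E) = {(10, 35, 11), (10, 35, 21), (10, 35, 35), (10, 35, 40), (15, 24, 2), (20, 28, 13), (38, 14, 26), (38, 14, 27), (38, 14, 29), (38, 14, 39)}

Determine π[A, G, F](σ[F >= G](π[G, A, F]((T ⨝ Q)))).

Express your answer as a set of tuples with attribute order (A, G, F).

{(12, 14, 29), (2, 28, 40), (25, 28, 37)}

Natural join on G, B: {(14, 29, 12, 38, 26), (14, 29, 12, 38, 27), (14, 29, 12, 38, 29), (14, 29, 12, 38, 39), (28, 11, 26, 20, 13), (28, 37, 25, 20, 13), (28, 40, 2, 20, 13), (35, 12, 13, 10, 11), (35, 12, 13, 10, 21), (35, 12, 13, 10, 35), (35, 12, 13, 10, 40), (35, 5, 40, 10, 11), (35, 5, 40, 10, 21), (35, 5, 40, 10, 35), (35, 5, 40, 10, 40), (35, 6, 35, 10, 11), (35, 6, 35, 10, 21), (35, 6, 35, 10, 35), (35, 6, 35, 10, 40)}
Keep only column(s) G, A, F (12 duplicate(s) eliminated): {(14, 12, 29), (28, 2, 40), (28, 25, 37), (28, 26, 11), (35, 13, 12), (35, 35, 6), (35, 40, 5)}
Selection F >= G: {(14, 12, 29), (28, 2, 40), (28, 25, 37)}
Keep only column(s) A, G, F: {(12, 14, 29), (2, 28, 40), (25, 28, 37)}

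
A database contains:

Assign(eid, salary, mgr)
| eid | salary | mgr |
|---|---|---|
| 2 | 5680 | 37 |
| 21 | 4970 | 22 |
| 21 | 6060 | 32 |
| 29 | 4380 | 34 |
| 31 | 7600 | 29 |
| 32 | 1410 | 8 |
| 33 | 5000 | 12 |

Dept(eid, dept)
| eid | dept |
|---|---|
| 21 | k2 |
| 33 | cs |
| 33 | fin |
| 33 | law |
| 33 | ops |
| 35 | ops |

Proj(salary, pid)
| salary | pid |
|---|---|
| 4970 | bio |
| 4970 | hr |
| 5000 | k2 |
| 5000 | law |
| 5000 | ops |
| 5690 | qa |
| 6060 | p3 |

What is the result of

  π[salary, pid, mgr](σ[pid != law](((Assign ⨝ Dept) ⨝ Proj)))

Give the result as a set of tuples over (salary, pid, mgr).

{(4970, bio, 22), (4970, hr, 22), (5000, k2, 12), (5000, ops, 12), (6060, p3, 32)}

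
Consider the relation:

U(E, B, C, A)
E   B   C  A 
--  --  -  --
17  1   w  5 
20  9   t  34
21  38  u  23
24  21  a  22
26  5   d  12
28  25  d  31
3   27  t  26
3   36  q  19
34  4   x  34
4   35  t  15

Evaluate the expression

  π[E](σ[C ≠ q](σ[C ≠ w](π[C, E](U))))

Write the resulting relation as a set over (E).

Keep only column(s) C, E: {(a, 24), (d, 26), (d, 28), (q, 3), (t, 20), (t, 3), (t, 4), (u, 21), (w, 17), (x, 34)}
Filtering on C ≠ w leaves {(a, 24), (d, 26), (d, 28), (q, 3), (t, 20), (t, 3), (t, 4), (u, 21), (x, 34)}.
Filtering on C ≠ q leaves {(a, 24), (d, 26), (d, 28), (t, 20), (t, 3), (t, 4), (u, 21), (x, 34)}.
Keep only column(s) E: {20, 21, 24, 26, 28, 3, 34, 4}

{20, 21, 24, 26, 28, 3, 34, 4}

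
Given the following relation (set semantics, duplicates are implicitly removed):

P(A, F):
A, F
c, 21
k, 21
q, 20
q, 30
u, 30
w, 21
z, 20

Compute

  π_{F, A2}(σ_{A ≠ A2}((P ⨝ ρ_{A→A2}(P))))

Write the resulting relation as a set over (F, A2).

ρ[A→A2]: schema becomes (A2, F); tuples unchanged.
Natural join on F: {(c, 21, c), (c, 21, k), (c, 21, w), (k, 21, c), (k, 21, k), (k, 21, w), (q, 20, q), (q, 20, z), (q, 30, q), (q, 30, u), (u, 30, q), (u, 30, u), (w, 21, c), (w, 21, k), (w, 21, w), (z, 20, q), (z, 20, z)}
Apply σ_{A ≠ A2}; surviving tuples: {(c, 21, k), (c, 21, w), (k, 21, c), (k, 21, w), (q, 20, z), (q, 30, u), (u, 30, q), (w, 21, c), (w, 21, k), (z, 20, q)}
π_{F, A2} gives {(20, q), (20, z), (21, c), (21, k), (21, w), (30, q), (30, u)} (3 duplicate(s) eliminated).

{(20, q), (20, z), (21, c), (21, k), (21, w), (30, q), (30, u)}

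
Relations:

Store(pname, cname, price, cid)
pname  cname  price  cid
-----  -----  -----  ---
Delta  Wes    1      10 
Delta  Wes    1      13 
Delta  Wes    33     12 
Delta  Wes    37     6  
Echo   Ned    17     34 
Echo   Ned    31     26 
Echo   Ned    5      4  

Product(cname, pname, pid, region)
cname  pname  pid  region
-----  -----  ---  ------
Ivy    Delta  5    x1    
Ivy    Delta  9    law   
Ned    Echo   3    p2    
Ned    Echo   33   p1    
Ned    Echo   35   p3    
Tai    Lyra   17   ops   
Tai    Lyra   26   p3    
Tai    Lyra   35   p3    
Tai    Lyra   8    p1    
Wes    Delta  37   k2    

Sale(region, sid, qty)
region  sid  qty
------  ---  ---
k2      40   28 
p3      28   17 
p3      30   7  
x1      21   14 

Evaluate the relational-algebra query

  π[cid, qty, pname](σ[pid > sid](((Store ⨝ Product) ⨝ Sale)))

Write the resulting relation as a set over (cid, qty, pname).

Joining Store and Product on pname, cname yields {(Delta, Wes, 1, 10, 37, k2), (Delta, Wes, 1, 13, 37, k2), (Delta, Wes, 33, 12, 37, k2), (Delta, Wes, 37, 6, 37, k2), (Echo, Ned, 17, 34, 3, p2), (Echo, Ned, 17, 34, 33, p1), (Echo, Ned, 17, 34, 35, p3), (Echo, Ned, 31, 26, 3, p2), (Echo, Ned, 31, 26, 33, p1), (Echo, Ned, 31, 26, 35, p3), (Echo, Ned, 5, 4, 3, p2), (Echo, Ned, 5, 4, 33, p1), (Echo, Ned, 5, 4, 35, p3)}.
Joining (Store ⨝ Product) and Sale on region yields {(Delta, Wes, 1, 10, 37, k2, 40, 28), (Delta, Wes, 1, 13, 37, k2, 40, 28), (Delta, Wes, 33, 12, 37, k2, 40, 28), (Delta, Wes, 37, 6, 37, k2, 40, 28), (Echo, Ned, 17, 34, 35, p3, 28, 17), (Echo, Ned, 17, 34, 35, p3, 30, 7), (Echo, Ned, 31, 26, 35, p3, 28, 17), (Echo, Ned, 31, 26, 35, p3, 30, 7), (Echo, Ned, 5, 4, 35, p3, 28, 17), (Echo, Ned, 5, 4, 35, p3, 30, 7)}.
Selection pid > sid: {(Echo, Ned, 17, 34, 35, p3, 28, 17), (Echo, Ned, 17, 34, 35, p3, 30, 7), (Echo, Ned, 31, 26, 35, p3, 28, 17), (Echo, Ned, 31, 26, 35, p3, 30, 7), (Echo, Ned, 5, 4, 35, p3, 28, 17), (Echo, Ned, 5, 4, 35, p3, 30, 7)}
π_{cid, qty, pname} gives {(26, 17, Echo), (26, 7, Echo), (34, 17, Echo), (34, 7, Echo), (4, 17, Echo), (4, 7, Echo)}.

{(26, 17, Echo), (26, 7, Echo), (34, 17, Echo), (34, 7, Echo), (4, 17, Echo), (4, 7, Echo)}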